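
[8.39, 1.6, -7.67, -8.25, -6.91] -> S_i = Random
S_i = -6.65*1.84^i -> [-6.65, -12.24, -22.51, -41.43, -76.22]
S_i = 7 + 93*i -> [7, 100, 193, 286, 379]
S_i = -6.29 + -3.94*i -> [-6.29, -10.23, -14.17, -18.11, -22.05]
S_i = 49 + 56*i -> [49, 105, 161, 217, 273]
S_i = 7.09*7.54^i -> [7.09, 53.46, 403.08, 3039.21, 22915.62]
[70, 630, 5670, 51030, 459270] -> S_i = 70*9^i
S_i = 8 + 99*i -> [8, 107, 206, 305, 404]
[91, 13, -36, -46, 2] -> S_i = Random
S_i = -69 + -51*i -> [-69, -120, -171, -222, -273]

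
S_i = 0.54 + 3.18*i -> [0.54, 3.72, 6.9, 10.08, 13.26]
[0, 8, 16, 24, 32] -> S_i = 0 + 8*i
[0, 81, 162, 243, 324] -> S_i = 0 + 81*i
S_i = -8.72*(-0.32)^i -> [-8.72, 2.79, -0.89, 0.29, -0.09]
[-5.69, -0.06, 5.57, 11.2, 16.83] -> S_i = -5.69 + 5.63*i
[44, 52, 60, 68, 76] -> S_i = 44 + 8*i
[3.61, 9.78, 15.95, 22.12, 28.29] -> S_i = 3.61 + 6.17*i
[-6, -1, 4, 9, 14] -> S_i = -6 + 5*i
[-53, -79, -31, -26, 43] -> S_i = Random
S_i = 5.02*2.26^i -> [5.02, 11.35, 25.64, 57.95, 130.96]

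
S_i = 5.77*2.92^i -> [5.77, 16.85, 49.2, 143.66, 419.48]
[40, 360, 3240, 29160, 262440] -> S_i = 40*9^i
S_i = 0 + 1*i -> [0, 1, 2, 3, 4]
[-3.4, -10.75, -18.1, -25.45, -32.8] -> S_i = -3.40 + -7.35*i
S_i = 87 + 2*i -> [87, 89, 91, 93, 95]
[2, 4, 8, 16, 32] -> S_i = 2*2^i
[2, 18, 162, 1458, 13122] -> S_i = 2*9^i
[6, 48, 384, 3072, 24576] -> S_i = 6*8^i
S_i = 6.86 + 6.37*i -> [6.86, 13.23, 19.6, 25.97, 32.34]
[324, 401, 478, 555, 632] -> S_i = 324 + 77*i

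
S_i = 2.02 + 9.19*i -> [2.02, 11.21, 20.4, 29.59, 38.78]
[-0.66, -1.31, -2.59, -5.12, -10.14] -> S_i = -0.66*1.98^i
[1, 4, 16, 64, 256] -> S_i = 1*4^i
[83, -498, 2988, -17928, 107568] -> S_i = 83*-6^i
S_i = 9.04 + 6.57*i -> [9.04, 15.61, 22.18, 28.75, 35.32]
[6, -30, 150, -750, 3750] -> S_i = 6*-5^i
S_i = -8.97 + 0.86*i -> [-8.97, -8.11, -7.25, -6.39, -5.53]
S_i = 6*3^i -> [6, 18, 54, 162, 486]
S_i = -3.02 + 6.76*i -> [-3.02, 3.74, 10.5, 17.26, 24.02]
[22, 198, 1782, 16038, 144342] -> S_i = 22*9^i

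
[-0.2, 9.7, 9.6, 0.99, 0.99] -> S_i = Random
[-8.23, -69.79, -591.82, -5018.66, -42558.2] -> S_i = -8.23*8.48^i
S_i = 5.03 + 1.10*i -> [5.03, 6.13, 7.23, 8.33, 9.43]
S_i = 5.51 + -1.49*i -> [5.51, 4.02, 2.53, 1.04, -0.45]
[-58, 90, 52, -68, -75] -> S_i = Random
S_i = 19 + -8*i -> [19, 11, 3, -5, -13]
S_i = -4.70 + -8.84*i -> [-4.7, -13.54, -22.38, -31.22, -40.06]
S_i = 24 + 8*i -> [24, 32, 40, 48, 56]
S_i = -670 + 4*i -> [-670, -666, -662, -658, -654]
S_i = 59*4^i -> [59, 236, 944, 3776, 15104]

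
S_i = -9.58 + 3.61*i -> [-9.58, -5.97, -2.36, 1.25, 4.86]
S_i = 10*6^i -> [10, 60, 360, 2160, 12960]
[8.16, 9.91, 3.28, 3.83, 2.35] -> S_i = Random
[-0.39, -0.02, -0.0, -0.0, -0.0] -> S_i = -0.39*0.04^i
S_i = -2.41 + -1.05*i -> [-2.41, -3.46, -4.51, -5.56, -6.61]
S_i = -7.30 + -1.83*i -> [-7.3, -9.13, -10.96, -12.79, -14.62]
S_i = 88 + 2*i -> [88, 90, 92, 94, 96]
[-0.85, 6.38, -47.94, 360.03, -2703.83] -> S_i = -0.85*(-7.51)^i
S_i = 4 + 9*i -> [4, 13, 22, 31, 40]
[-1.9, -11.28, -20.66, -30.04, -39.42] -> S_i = -1.90 + -9.38*i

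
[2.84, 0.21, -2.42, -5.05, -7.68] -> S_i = 2.84 + -2.63*i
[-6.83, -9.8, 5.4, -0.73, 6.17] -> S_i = Random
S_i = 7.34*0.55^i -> [7.34, 4.04, 2.22, 1.22, 0.67]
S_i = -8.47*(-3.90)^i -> [-8.47, 33.03, -128.83, 502.43, -1959.48]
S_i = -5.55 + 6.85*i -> [-5.55, 1.3, 8.15, 15.0, 21.85]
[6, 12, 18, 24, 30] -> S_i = 6 + 6*i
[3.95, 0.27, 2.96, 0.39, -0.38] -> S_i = Random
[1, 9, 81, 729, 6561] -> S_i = 1*9^i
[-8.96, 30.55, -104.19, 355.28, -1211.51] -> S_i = -8.96*(-3.41)^i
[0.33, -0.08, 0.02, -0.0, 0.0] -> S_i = 0.33*(-0.24)^i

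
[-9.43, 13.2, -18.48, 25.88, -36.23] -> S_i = -9.43*(-1.40)^i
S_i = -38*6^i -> [-38, -228, -1368, -8208, -49248]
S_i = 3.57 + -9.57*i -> [3.57, -6.0, -15.57, -25.14, -34.71]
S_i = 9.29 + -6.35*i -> [9.29, 2.94, -3.41, -9.76, -16.11]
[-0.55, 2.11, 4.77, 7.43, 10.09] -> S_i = -0.55 + 2.66*i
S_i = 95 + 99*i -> [95, 194, 293, 392, 491]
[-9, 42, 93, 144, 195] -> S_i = -9 + 51*i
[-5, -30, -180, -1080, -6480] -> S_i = -5*6^i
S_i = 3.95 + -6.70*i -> [3.95, -2.75, -9.45, -16.15, -22.85]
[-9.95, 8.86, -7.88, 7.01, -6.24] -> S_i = -9.95*(-0.89)^i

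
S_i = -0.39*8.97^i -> [-0.39, -3.5, -31.38, -281.48, -2524.84]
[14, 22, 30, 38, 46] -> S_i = 14 + 8*i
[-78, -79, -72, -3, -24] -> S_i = Random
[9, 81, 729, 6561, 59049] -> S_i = 9*9^i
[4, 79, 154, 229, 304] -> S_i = 4 + 75*i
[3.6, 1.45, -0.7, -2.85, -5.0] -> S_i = 3.60 + -2.15*i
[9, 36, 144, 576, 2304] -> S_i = 9*4^i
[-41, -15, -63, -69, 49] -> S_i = Random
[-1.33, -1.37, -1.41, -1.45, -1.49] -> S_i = -1.33 + -0.04*i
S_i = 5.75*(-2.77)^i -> [5.75, -15.93, 44.12, -122.21, 338.52]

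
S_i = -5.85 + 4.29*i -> [-5.85, -1.56, 2.73, 7.02, 11.31]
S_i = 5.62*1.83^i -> [5.62, 10.28, 18.82, 34.44, 63.03]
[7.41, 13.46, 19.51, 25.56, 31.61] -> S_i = 7.41 + 6.05*i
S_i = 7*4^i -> [7, 28, 112, 448, 1792]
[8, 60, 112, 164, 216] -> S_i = 8 + 52*i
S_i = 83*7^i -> [83, 581, 4067, 28469, 199283]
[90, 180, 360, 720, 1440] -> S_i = 90*2^i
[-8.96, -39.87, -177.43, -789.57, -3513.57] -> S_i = -8.96*4.45^i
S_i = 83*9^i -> [83, 747, 6723, 60507, 544563]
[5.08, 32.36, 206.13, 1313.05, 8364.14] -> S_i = 5.08*6.37^i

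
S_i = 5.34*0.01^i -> [5.34, 0.05, 0.0, 0.0, 0.0]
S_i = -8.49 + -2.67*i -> [-8.49, -11.16, -13.83, -16.5, -19.17]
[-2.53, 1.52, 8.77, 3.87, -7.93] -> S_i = Random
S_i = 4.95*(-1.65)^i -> [4.95, -8.17, 13.48, -22.24, 36.69]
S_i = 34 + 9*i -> [34, 43, 52, 61, 70]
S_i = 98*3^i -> [98, 294, 882, 2646, 7938]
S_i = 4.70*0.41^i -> [4.7, 1.93, 0.79, 0.32, 0.13]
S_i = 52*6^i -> [52, 312, 1872, 11232, 67392]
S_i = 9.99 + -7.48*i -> [9.99, 2.51, -4.97, -12.45, -19.93]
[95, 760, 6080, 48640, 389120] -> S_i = 95*8^i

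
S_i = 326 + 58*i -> [326, 384, 442, 500, 558]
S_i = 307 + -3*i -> [307, 304, 301, 298, 295]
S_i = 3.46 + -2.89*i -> [3.46, 0.57, -2.32, -5.21, -8.1]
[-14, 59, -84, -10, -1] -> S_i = Random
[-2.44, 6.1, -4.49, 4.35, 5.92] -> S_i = Random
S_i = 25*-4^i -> [25, -100, 400, -1600, 6400]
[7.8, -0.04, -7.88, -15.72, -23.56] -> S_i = 7.80 + -7.84*i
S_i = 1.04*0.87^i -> [1.04, 0.9, 0.79, 0.68, 0.6]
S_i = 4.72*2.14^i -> [4.72, 10.1, 21.62, 46.26, 98.99]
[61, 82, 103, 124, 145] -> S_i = 61 + 21*i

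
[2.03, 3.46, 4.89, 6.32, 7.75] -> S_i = 2.03 + 1.43*i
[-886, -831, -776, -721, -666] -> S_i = -886 + 55*i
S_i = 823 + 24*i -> [823, 847, 871, 895, 919]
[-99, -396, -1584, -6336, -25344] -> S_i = -99*4^i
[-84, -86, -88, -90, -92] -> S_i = -84 + -2*i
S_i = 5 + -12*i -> [5, -7, -19, -31, -43]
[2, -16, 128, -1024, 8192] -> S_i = 2*-8^i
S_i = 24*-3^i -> [24, -72, 216, -648, 1944]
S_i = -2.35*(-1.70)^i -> [-2.35, 4.0, -6.79, 11.55, -19.63]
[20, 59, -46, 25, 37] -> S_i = Random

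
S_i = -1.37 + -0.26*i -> [-1.37, -1.63, -1.89, -2.15, -2.41]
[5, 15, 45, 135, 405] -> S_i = 5*3^i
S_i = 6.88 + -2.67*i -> [6.88, 4.21, 1.54, -1.13, -3.8]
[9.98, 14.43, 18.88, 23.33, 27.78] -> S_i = 9.98 + 4.45*i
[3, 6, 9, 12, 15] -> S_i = 3 + 3*i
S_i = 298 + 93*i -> [298, 391, 484, 577, 670]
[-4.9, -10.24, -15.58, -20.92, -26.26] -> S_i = -4.90 + -5.34*i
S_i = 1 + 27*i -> [1, 28, 55, 82, 109]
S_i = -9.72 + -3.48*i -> [-9.72, -13.2, -16.68, -20.16, -23.64]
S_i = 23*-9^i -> [23, -207, 1863, -16767, 150903]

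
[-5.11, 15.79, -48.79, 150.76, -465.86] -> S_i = -5.11*(-3.09)^i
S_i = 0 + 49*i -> [0, 49, 98, 147, 196]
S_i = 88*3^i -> [88, 264, 792, 2376, 7128]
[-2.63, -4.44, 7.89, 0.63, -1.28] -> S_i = Random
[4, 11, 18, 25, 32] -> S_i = 4 + 7*i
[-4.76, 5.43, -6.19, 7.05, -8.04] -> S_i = -4.76*(-1.14)^i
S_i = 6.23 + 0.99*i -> [6.23, 7.22, 8.21, 9.2, 10.19]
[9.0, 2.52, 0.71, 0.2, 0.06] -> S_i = 9.00*0.28^i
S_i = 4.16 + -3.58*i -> [4.16, 0.58, -3.0, -6.58, -10.16]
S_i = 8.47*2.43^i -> [8.47, 20.58, 50.01, 121.54, 295.33]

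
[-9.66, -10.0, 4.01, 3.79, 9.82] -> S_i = Random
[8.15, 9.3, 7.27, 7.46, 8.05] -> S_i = Random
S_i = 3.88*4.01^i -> [3.88, 15.56, 62.39, 250.19, 1003.25]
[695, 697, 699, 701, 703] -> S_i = 695 + 2*i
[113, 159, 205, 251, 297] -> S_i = 113 + 46*i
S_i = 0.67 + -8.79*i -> [0.67, -8.12, -16.91, -25.7, -34.49]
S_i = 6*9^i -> [6, 54, 486, 4374, 39366]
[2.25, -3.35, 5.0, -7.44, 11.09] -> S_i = 2.25*(-1.49)^i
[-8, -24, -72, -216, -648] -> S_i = -8*3^i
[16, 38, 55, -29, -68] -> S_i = Random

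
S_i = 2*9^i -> [2, 18, 162, 1458, 13122]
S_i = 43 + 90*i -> [43, 133, 223, 313, 403]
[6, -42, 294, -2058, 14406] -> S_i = 6*-7^i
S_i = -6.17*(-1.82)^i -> [-6.17, 11.23, -20.44, 37.2, -67.7]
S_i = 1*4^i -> [1, 4, 16, 64, 256]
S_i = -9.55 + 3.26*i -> [-9.55, -6.29, -3.03, 0.23, 3.49]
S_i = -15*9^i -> [-15, -135, -1215, -10935, -98415]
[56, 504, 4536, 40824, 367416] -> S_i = 56*9^i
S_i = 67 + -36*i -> [67, 31, -5, -41, -77]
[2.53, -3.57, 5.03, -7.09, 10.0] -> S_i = 2.53*(-1.41)^i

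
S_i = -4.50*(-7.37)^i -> [-4.5, 33.16, -244.43, 1801.42, -13276.47]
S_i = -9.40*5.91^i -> [-9.4, -55.55, -328.32, -1940.4, -11467.74]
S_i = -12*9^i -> [-12, -108, -972, -8748, -78732]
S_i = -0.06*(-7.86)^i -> [-0.06, 0.47, -3.71, 29.14, -229.0]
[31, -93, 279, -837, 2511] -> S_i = 31*-3^i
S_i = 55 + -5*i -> [55, 50, 45, 40, 35]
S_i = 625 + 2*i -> [625, 627, 629, 631, 633]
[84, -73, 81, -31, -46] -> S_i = Random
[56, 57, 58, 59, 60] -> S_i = 56 + 1*i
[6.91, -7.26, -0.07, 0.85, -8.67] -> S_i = Random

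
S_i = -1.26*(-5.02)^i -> [-1.26, 6.33, -31.75, 159.4, -800.18]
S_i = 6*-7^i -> [6, -42, 294, -2058, 14406]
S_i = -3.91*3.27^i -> [-3.91, -12.79, -41.81, -136.72, -447.06]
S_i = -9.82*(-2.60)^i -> [-9.82, 25.53, -66.38, 172.6, -448.75]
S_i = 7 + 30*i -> [7, 37, 67, 97, 127]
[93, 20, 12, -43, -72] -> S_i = Random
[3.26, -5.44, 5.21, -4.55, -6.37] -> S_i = Random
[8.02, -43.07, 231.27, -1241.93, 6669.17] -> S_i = 8.02*(-5.37)^i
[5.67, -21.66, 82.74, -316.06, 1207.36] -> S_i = 5.67*(-3.82)^i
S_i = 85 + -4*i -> [85, 81, 77, 73, 69]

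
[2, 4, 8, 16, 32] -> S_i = 2*2^i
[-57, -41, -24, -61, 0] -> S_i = Random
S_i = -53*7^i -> [-53, -371, -2597, -18179, -127253]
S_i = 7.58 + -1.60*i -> [7.58, 5.98, 4.38, 2.78, 1.18]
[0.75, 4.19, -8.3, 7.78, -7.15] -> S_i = Random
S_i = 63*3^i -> [63, 189, 567, 1701, 5103]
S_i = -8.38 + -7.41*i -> [-8.38, -15.79, -23.2, -30.61, -38.02]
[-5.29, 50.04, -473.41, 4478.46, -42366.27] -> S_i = -5.29*(-9.46)^i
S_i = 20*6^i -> [20, 120, 720, 4320, 25920]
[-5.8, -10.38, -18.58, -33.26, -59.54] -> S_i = -5.80*1.79^i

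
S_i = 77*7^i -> [77, 539, 3773, 26411, 184877]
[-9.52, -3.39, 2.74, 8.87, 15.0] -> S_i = -9.52 + 6.13*i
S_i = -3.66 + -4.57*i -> [-3.66, -8.23, -12.8, -17.37, -21.94]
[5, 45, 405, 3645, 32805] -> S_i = 5*9^i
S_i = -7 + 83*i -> [-7, 76, 159, 242, 325]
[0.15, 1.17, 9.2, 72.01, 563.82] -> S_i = 0.15*7.83^i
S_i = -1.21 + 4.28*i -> [-1.21, 3.07, 7.35, 11.63, 15.91]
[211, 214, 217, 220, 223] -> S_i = 211 + 3*i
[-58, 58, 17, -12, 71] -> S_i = Random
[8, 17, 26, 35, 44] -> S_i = 8 + 9*i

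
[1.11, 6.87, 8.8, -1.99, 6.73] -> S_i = Random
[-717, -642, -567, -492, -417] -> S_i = -717 + 75*i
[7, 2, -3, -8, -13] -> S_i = 7 + -5*i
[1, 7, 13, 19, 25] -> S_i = 1 + 6*i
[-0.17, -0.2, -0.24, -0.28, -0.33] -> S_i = -0.17*1.18^i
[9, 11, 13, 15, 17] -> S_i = 9 + 2*i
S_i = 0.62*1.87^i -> [0.62, 1.16, 2.17, 4.05, 7.58]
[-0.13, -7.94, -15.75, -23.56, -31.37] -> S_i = -0.13 + -7.81*i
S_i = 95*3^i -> [95, 285, 855, 2565, 7695]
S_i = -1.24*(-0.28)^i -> [-1.24, 0.35, -0.1, 0.03, -0.01]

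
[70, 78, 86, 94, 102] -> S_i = 70 + 8*i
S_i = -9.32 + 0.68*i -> [-9.32, -8.64, -7.96, -7.28, -6.6]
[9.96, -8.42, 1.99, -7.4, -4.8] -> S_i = Random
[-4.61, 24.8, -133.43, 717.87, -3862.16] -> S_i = -4.61*(-5.38)^i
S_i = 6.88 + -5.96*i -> [6.88, 0.92, -5.04, -11.0, -16.96]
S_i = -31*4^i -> [-31, -124, -496, -1984, -7936]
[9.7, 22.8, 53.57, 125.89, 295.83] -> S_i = 9.70*2.35^i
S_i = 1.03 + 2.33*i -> [1.03, 3.36, 5.69, 8.02, 10.35]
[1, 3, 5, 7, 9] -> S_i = 1 + 2*i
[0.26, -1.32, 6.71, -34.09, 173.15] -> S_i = 0.26*(-5.08)^i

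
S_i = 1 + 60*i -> [1, 61, 121, 181, 241]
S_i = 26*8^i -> [26, 208, 1664, 13312, 106496]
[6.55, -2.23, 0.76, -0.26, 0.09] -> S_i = 6.55*(-0.34)^i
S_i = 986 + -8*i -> [986, 978, 970, 962, 954]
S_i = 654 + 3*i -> [654, 657, 660, 663, 666]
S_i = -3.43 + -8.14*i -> [-3.43, -11.57, -19.71, -27.85, -35.99]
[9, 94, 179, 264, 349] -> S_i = 9 + 85*i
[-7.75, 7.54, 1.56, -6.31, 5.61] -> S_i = Random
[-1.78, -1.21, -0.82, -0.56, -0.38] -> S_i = -1.78*0.68^i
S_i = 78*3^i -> [78, 234, 702, 2106, 6318]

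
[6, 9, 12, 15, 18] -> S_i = 6 + 3*i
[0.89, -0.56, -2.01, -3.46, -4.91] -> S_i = 0.89 + -1.45*i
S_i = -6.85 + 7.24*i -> [-6.85, 0.39, 7.63, 14.87, 22.11]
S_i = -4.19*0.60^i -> [-4.19, -2.51, -1.51, -0.91, -0.54]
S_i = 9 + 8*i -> [9, 17, 25, 33, 41]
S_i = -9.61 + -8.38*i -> [-9.61, -17.99, -26.37, -34.75, -43.13]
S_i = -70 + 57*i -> [-70, -13, 44, 101, 158]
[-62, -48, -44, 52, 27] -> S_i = Random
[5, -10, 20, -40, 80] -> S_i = 5*-2^i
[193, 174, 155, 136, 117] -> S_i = 193 + -19*i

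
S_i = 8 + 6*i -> [8, 14, 20, 26, 32]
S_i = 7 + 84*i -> [7, 91, 175, 259, 343]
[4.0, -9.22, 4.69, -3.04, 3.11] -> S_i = Random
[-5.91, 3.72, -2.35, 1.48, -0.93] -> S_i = -5.91*(-0.63)^i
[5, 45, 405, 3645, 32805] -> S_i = 5*9^i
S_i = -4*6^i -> [-4, -24, -144, -864, -5184]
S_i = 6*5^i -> [6, 30, 150, 750, 3750]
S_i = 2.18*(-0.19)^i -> [2.18, -0.41, 0.08, -0.01, 0.0]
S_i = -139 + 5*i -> [-139, -134, -129, -124, -119]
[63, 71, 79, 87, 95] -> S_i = 63 + 8*i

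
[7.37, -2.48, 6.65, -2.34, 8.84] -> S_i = Random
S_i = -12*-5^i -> [-12, 60, -300, 1500, -7500]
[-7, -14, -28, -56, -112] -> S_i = -7*2^i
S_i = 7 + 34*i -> [7, 41, 75, 109, 143]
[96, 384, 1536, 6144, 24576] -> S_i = 96*4^i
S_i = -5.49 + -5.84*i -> [-5.49, -11.33, -17.17, -23.01, -28.85]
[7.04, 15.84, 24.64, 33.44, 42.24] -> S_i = 7.04 + 8.80*i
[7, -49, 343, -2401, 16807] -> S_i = 7*-7^i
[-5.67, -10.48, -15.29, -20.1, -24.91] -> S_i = -5.67 + -4.81*i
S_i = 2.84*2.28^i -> [2.84, 6.48, 14.76, 33.66, 76.75]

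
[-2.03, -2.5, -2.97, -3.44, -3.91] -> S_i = -2.03 + -0.47*i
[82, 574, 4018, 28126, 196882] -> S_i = 82*7^i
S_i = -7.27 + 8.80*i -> [-7.27, 1.53, 10.33, 19.13, 27.93]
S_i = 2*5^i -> [2, 10, 50, 250, 1250]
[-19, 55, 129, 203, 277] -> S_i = -19 + 74*i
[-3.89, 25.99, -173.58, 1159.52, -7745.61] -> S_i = -3.89*(-6.68)^i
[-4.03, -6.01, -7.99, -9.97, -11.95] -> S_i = -4.03 + -1.98*i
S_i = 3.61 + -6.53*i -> [3.61, -2.92, -9.45, -15.98, -22.51]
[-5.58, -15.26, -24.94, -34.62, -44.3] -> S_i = -5.58 + -9.68*i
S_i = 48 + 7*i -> [48, 55, 62, 69, 76]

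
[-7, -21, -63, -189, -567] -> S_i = -7*3^i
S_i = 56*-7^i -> [56, -392, 2744, -19208, 134456]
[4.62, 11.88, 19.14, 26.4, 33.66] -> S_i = 4.62 + 7.26*i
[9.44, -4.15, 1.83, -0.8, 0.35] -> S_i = 9.44*(-0.44)^i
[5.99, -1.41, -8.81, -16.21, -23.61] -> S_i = 5.99 + -7.40*i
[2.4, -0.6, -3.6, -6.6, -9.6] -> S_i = 2.40 + -3.00*i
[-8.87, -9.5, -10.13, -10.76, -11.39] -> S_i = -8.87 + -0.63*i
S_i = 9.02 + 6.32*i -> [9.02, 15.34, 21.66, 27.98, 34.3]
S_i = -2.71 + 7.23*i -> [-2.71, 4.52, 11.75, 18.98, 26.21]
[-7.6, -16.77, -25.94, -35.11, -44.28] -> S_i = -7.60 + -9.17*i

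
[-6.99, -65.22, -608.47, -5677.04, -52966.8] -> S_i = -6.99*9.33^i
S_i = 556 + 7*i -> [556, 563, 570, 577, 584]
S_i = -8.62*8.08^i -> [-8.62, -69.65, -562.77, -4547.17, -36741.15]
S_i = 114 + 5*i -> [114, 119, 124, 129, 134]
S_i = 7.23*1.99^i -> [7.23, 14.39, 28.63, 56.98, 113.38]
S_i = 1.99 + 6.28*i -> [1.99, 8.27, 14.55, 20.83, 27.11]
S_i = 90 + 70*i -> [90, 160, 230, 300, 370]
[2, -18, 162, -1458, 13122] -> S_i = 2*-9^i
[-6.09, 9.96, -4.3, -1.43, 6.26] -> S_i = Random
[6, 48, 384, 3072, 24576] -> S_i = 6*8^i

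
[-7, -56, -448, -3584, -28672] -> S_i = -7*8^i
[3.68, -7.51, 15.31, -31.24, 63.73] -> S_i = 3.68*(-2.04)^i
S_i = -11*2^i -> [-11, -22, -44, -88, -176]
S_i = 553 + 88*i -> [553, 641, 729, 817, 905]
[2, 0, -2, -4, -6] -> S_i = 2 + -2*i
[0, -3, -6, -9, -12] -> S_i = 0 + -3*i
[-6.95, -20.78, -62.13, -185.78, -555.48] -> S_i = -6.95*2.99^i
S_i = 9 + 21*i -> [9, 30, 51, 72, 93]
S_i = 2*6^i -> [2, 12, 72, 432, 2592]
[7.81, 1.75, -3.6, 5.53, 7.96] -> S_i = Random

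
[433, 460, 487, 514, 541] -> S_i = 433 + 27*i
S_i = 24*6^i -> [24, 144, 864, 5184, 31104]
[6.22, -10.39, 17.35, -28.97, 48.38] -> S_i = 6.22*(-1.67)^i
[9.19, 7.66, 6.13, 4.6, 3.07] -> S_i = 9.19 + -1.53*i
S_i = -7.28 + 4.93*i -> [-7.28, -2.35, 2.58, 7.51, 12.44]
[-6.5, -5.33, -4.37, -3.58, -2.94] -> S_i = -6.50*0.82^i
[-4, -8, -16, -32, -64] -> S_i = -4*2^i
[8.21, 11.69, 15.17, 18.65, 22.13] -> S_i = 8.21 + 3.48*i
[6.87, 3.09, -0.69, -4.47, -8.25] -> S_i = 6.87 + -3.78*i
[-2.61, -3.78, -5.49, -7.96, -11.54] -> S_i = -2.61*1.45^i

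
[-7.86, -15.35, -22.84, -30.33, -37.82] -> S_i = -7.86 + -7.49*i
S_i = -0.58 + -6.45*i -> [-0.58, -7.03, -13.48, -19.93, -26.38]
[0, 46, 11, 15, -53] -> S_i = Random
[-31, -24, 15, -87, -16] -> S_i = Random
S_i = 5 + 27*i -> [5, 32, 59, 86, 113]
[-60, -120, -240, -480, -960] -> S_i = -60*2^i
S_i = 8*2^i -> [8, 16, 32, 64, 128]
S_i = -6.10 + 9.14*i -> [-6.1, 3.04, 12.18, 21.32, 30.46]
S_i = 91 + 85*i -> [91, 176, 261, 346, 431]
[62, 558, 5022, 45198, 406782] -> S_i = 62*9^i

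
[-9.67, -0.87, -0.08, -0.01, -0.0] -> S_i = -9.67*0.09^i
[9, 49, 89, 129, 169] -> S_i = 9 + 40*i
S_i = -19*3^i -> [-19, -57, -171, -513, -1539]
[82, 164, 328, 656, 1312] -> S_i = 82*2^i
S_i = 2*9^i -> [2, 18, 162, 1458, 13122]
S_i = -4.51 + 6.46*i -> [-4.51, 1.95, 8.41, 14.87, 21.33]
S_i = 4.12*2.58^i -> [4.12, 10.63, 27.42, 70.75, 182.55]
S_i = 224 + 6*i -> [224, 230, 236, 242, 248]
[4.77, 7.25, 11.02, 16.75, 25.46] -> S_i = 4.77*1.52^i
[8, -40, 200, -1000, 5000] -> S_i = 8*-5^i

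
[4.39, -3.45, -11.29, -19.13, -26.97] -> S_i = 4.39 + -7.84*i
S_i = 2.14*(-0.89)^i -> [2.14, -1.9, 1.7, -1.51, 1.34]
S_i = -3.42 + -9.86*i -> [-3.42, -13.28, -23.14, -33.0, -42.86]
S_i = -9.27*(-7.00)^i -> [-9.27, 64.89, -454.23, 3179.61, -22257.27]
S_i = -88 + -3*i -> [-88, -91, -94, -97, -100]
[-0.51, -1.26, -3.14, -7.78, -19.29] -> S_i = -0.51*2.48^i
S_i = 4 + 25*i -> [4, 29, 54, 79, 104]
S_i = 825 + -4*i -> [825, 821, 817, 813, 809]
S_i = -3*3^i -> [-3, -9, -27, -81, -243]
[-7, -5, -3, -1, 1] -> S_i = -7 + 2*i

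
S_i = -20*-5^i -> [-20, 100, -500, 2500, -12500]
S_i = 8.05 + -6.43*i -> [8.05, 1.62, -4.81, -11.24, -17.67]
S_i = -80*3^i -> [-80, -240, -720, -2160, -6480]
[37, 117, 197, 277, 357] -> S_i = 37 + 80*i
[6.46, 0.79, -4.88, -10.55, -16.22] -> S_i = 6.46 + -5.67*i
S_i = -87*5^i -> [-87, -435, -2175, -10875, -54375]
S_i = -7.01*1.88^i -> [-7.01, -13.18, -24.78, -46.58, -87.57]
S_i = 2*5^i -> [2, 10, 50, 250, 1250]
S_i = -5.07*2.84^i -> [-5.07, -14.4, -40.89, -116.13, -329.82]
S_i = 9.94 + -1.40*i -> [9.94, 8.54, 7.14, 5.74, 4.34]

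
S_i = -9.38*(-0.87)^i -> [-9.38, 8.16, -7.1, 6.18, -5.37]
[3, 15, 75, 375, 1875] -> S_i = 3*5^i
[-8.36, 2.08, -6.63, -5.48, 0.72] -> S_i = Random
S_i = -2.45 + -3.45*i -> [-2.45, -5.9, -9.35, -12.8, -16.25]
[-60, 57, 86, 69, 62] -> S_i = Random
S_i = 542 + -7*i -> [542, 535, 528, 521, 514]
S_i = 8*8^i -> [8, 64, 512, 4096, 32768]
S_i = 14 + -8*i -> [14, 6, -2, -10, -18]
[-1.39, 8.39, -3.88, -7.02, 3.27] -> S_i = Random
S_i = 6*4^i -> [6, 24, 96, 384, 1536]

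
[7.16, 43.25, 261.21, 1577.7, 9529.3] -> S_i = 7.16*6.04^i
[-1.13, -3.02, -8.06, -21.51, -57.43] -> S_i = -1.13*2.67^i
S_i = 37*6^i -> [37, 222, 1332, 7992, 47952]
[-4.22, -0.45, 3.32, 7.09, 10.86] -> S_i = -4.22 + 3.77*i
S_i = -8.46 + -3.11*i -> [-8.46, -11.57, -14.68, -17.79, -20.9]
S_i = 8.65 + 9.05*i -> [8.65, 17.7, 26.75, 35.8, 44.85]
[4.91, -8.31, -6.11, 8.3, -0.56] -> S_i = Random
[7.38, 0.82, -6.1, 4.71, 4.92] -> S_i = Random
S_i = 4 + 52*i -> [4, 56, 108, 160, 212]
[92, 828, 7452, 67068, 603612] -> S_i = 92*9^i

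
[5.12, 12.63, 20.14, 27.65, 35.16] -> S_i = 5.12 + 7.51*i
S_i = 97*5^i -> [97, 485, 2425, 12125, 60625]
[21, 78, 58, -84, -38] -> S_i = Random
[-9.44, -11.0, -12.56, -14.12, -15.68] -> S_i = -9.44 + -1.56*i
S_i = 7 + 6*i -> [7, 13, 19, 25, 31]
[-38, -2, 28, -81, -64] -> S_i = Random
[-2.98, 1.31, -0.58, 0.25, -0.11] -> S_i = -2.98*(-0.44)^i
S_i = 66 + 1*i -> [66, 67, 68, 69, 70]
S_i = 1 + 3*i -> [1, 4, 7, 10, 13]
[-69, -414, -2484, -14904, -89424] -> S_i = -69*6^i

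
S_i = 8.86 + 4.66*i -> [8.86, 13.52, 18.18, 22.84, 27.5]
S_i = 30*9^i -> [30, 270, 2430, 21870, 196830]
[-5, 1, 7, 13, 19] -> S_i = -5 + 6*i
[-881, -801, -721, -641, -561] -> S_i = -881 + 80*i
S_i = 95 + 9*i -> [95, 104, 113, 122, 131]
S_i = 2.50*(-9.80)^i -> [2.5, -24.5, 240.1, -2352.98, 23059.2]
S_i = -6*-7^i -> [-6, 42, -294, 2058, -14406]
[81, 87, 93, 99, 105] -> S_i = 81 + 6*i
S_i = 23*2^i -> [23, 46, 92, 184, 368]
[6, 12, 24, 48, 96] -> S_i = 6*2^i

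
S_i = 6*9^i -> [6, 54, 486, 4374, 39366]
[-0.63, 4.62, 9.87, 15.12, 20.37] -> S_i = -0.63 + 5.25*i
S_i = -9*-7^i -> [-9, 63, -441, 3087, -21609]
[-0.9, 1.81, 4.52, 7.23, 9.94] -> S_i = -0.90 + 2.71*i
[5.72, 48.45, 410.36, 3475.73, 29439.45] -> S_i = 5.72*8.47^i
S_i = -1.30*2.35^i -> [-1.3, -3.06, -7.18, -16.87, -39.65]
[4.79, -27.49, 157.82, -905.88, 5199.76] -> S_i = 4.79*(-5.74)^i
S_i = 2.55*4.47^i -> [2.55, 11.4, 50.95, 227.75, 1018.05]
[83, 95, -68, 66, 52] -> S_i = Random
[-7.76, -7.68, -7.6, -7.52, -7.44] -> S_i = -7.76 + 0.08*i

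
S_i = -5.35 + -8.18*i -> [-5.35, -13.53, -21.71, -29.89, -38.07]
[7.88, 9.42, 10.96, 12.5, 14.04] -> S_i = 7.88 + 1.54*i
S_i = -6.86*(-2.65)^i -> [-6.86, 18.18, -48.17, 127.66, -338.3]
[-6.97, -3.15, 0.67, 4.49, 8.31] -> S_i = -6.97 + 3.82*i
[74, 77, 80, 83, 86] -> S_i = 74 + 3*i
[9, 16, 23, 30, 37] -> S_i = 9 + 7*i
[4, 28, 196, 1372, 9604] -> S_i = 4*7^i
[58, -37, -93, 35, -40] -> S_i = Random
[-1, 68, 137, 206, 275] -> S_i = -1 + 69*i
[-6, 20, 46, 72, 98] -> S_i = -6 + 26*i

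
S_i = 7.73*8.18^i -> [7.73, 63.23, 517.23, 4230.96, 34609.29]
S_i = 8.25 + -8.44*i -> [8.25, -0.19, -8.63, -17.07, -25.51]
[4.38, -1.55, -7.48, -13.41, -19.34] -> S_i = 4.38 + -5.93*i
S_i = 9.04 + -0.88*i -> [9.04, 8.16, 7.28, 6.4, 5.52]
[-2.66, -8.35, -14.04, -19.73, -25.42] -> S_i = -2.66 + -5.69*i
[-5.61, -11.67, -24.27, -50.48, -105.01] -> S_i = -5.61*2.08^i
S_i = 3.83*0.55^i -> [3.83, 2.11, 1.16, 0.64, 0.35]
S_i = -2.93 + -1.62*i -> [-2.93, -4.55, -6.17, -7.79, -9.41]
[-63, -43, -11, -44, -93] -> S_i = Random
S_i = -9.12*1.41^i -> [-9.12, -12.86, -18.13, -25.57, -36.05]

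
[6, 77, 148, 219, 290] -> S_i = 6 + 71*i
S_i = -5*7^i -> [-5, -35, -245, -1715, -12005]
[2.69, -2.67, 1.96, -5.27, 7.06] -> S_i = Random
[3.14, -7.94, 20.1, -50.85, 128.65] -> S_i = 3.14*(-2.53)^i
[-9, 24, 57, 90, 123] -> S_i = -9 + 33*i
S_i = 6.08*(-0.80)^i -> [6.08, -4.86, 3.89, -3.11, 2.49]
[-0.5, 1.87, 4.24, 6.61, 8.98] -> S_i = -0.50 + 2.37*i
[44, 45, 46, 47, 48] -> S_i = 44 + 1*i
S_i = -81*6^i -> [-81, -486, -2916, -17496, -104976]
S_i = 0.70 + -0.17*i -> [0.7, 0.53, 0.36, 0.19, 0.02]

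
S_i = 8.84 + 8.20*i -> [8.84, 17.04, 25.24, 33.44, 41.64]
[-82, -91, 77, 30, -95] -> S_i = Random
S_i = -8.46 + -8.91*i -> [-8.46, -17.37, -26.28, -35.19, -44.1]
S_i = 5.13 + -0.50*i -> [5.13, 4.63, 4.13, 3.63, 3.13]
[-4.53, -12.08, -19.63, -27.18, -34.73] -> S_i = -4.53 + -7.55*i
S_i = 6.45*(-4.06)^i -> [6.45, -26.19, 106.32, -431.66, 1752.52]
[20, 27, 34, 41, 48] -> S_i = 20 + 7*i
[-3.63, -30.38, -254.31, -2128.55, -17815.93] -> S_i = -3.63*8.37^i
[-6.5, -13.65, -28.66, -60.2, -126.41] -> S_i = -6.50*2.10^i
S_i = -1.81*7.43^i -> [-1.81, -13.45, -99.92, -742.41, -5516.12]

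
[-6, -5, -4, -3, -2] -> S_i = -6 + 1*i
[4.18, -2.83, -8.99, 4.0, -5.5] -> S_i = Random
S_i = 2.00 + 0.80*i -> [2.0, 2.8, 3.6, 4.4, 5.2]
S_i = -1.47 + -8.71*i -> [-1.47, -10.18, -18.89, -27.6, -36.31]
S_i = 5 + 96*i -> [5, 101, 197, 293, 389]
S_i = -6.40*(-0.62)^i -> [-6.4, 3.97, -2.46, 1.53, -0.95]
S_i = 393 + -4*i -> [393, 389, 385, 381, 377]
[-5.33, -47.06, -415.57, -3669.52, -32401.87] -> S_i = -5.33*8.83^i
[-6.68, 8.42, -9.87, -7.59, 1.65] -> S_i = Random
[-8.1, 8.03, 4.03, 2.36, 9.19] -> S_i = Random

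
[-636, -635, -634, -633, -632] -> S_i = -636 + 1*i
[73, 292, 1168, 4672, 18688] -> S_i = 73*4^i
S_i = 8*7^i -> [8, 56, 392, 2744, 19208]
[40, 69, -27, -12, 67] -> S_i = Random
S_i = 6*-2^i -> [6, -12, 24, -48, 96]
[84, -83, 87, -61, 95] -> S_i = Random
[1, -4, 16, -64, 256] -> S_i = 1*-4^i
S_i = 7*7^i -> [7, 49, 343, 2401, 16807]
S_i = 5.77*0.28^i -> [5.77, 1.62, 0.45, 0.13, 0.04]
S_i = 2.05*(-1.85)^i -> [2.05, -3.79, 7.02, -12.98, 24.01]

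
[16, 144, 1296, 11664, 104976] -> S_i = 16*9^i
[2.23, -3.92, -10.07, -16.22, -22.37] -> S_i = 2.23 + -6.15*i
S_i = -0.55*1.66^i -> [-0.55, -0.91, -1.52, -2.52, -4.18]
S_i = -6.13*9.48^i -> [-6.13, -58.11, -550.91, -5222.58, -49510.1]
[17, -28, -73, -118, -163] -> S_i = 17 + -45*i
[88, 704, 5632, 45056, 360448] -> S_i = 88*8^i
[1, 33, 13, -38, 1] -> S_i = Random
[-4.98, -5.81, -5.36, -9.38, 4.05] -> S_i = Random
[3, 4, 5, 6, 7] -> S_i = 3 + 1*i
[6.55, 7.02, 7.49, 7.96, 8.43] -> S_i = 6.55 + 0.47*i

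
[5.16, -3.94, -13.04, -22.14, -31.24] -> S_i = 5.16 + -9.10*i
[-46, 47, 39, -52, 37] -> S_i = Random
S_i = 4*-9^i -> [4, -36, 324, -2916, 26244]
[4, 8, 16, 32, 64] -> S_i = 4*2^i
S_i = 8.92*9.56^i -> [8.92, 85.28, 815.23, 7793.61, 74506.89]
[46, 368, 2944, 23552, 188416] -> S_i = 46*8^i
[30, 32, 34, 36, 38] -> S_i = 30 + 2*i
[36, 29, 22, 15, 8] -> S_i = 36 + -7*i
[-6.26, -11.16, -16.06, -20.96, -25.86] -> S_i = -6.26 + -4.90*i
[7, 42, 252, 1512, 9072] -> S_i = 7*6^i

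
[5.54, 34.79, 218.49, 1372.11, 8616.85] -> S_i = 5.54*6.28^i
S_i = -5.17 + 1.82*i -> [-5.17, -3.35, -1.53, 0.29, 2.11]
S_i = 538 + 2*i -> [538, 540, 542, 544, 546]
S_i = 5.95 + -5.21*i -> [5.95, 0.74, -4.47, -9.68, -14.89]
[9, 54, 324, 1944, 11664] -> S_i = 9*6^i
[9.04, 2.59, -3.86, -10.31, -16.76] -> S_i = 9.04 + -6.45*i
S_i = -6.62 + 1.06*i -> [-6.62, -5.56, -4.5, -3.44, -2.38]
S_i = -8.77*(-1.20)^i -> [-8.77, 10.52, -12.63, 15.15, -18.19]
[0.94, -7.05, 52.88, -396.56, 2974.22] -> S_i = 0.94*(-7.50)^i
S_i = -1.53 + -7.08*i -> [-1.53, -8.61, -15.69, -22.77, -29.85]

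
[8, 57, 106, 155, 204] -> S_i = 8 + 49*i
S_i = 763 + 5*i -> [763, 768, 773, 778, 783]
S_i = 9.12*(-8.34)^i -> [9.12, -76.06, 634.35, -5290.45, 44122.39]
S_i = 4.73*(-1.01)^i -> [4.73, -4.78, 4.83, -4.87, 4.92]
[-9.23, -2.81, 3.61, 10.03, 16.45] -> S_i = -9.23 + 6.42*i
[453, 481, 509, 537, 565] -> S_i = 453 + 28*i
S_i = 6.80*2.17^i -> [6.8, 14.76, 32.02, 69.48, 150.78]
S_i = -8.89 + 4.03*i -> [-8.89, -4.86, -0.83, 3.2, 7.23]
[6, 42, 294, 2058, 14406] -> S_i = 6*7^i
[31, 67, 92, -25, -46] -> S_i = Random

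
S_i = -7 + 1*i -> [-7, -6, -5, -4, -3]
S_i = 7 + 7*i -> [7, 14, 21, 28, 35]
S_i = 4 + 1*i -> [4, 5, 6, 7, 8]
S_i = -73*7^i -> [-73, -511, -3577, -25039, -175273]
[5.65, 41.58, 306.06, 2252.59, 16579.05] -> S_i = 5.65*7.36^i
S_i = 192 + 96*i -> [192, 288, 384, 480, 576]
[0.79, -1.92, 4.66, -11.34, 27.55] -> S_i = 0.79*(-2.43)^i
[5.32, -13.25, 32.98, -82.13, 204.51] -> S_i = 5.32*(-2.49)^i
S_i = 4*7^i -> [4, 28, 196, 1372, 9604]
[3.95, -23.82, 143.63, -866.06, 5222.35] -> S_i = 3.95*(-6.03)^i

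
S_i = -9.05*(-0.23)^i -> [-9.05, 2.08, -0.48, 0.11, -0.03]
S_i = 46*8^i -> [46, 368, 2944, 23552, 188416]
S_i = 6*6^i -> [6, 36, 216, 1296, 7776]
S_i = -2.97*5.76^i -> [-2.97, -17.11, -98.54, -567.58, -3269.24]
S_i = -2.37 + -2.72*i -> [-2.37, -5.09, -7.81, -10.53, -13.25]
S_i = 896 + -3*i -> [896, 893, 890, 887, 884]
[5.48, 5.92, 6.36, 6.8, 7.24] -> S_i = 5.48 + 0.44*i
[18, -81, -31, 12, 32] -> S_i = Random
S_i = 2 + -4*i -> [2, -2, -6, -10, -14]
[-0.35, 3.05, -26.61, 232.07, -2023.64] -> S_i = -0.35*(-8.72)^i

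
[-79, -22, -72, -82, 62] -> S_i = Random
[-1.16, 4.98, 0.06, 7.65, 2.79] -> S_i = Random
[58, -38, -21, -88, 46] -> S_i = Random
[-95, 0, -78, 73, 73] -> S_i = Random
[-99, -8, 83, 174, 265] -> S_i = -99 + 91*i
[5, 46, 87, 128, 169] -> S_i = 5 + 41*i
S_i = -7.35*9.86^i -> [-7.35, -72.47, -714.56, -7045.6, -69469.63]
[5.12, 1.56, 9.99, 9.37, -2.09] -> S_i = Random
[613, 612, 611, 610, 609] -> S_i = 613 + -1*i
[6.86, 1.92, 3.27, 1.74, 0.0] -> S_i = Random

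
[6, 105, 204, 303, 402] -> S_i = 6 + 99*i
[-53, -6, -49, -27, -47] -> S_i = Random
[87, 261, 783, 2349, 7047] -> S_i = 87*3^i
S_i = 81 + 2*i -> [81, 83, 85, 87, 89]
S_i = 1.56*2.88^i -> [1.56, 4.49, 12.94, 37.27, 107.32]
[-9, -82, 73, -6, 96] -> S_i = Random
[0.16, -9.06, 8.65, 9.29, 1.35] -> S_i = Random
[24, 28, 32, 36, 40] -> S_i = 24 + 4*i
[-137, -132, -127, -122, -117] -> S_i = -137 + 5*i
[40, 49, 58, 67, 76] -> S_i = 40 + 9*i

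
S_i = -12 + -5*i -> [-12, -17, -22, -27, -32]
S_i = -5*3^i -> [-5, -15, -45, -135, -405]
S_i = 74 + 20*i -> [74, 94, 114, 134, 154]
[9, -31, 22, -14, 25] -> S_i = Random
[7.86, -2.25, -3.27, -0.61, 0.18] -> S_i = Random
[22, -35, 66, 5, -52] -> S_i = Random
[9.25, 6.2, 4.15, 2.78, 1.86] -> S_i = 9.25*0.67^i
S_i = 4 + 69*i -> [4, 73, 142, 211, 280]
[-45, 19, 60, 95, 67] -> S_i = Random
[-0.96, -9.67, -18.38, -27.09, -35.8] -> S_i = -0.96 + -8.71*i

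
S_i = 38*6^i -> [38, 228, 1368, 8208, 49248]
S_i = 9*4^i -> [9, 36, 144, 576, 2304]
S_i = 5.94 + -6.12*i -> [5.94, -0.18, -6.3, -12.42, -18.54]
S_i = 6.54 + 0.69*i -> [6.54, 7.23, 7.92, 8.61, 9.3]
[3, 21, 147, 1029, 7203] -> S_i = 3*7^i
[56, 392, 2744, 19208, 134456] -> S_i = 56*7^i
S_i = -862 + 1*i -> [-862, -861, -860, -859, -858]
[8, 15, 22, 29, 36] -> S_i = 8 + 7*i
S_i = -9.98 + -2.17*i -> [-9.98, -12.15, -14.32, -16.49, -18.66]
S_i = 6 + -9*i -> [6, -3, -12, -21, -30]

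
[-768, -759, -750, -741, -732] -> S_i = -768 + 9*i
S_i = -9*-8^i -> [-9, 72, -576, 4608, -36864]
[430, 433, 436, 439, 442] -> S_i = 430 + 3*i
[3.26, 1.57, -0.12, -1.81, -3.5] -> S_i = 3.26 + -1.69*i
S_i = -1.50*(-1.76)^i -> [-1.5, 2.64, -4.65, 8.18, -14.39]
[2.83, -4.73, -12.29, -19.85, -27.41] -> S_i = 2.83 + -7.56*i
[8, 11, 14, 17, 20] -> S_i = 8 + 3*i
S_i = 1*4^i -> [1, 4, 16, 64, 256]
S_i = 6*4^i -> [6, 24, 96, 384, 1536]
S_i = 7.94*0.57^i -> [7.94, 4.53, 2.58, 1.47, 0.84]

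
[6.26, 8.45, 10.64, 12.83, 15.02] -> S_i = 6.26 + 2.19*i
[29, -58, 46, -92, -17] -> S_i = Random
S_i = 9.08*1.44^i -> [9.08, 13.08, 18.83, 27.11, 39.04]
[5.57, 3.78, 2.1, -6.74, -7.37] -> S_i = Random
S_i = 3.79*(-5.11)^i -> [3.79, -19.37, 98.96, -505.71, 2584.18]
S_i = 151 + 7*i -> [151, 158, 165, 172, 179]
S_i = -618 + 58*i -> [-618, -560, -502, -444, -386]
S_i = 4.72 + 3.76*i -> [4.72, 8.48, 12.24, 16.0, 19.76]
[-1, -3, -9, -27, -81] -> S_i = -1*3^i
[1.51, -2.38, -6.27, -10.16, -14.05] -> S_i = 1.51 + -3.89*i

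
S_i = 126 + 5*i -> [126, 131, 136, 141, 146]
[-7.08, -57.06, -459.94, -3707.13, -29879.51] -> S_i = -7.08*8.06^i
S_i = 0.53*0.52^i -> [0.53, 0.28, 0.14, 0.07, 0.04]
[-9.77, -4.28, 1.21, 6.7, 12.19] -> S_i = -9.77 + 5.49*i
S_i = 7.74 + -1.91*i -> [7.74, 5.83, 3.92, 2.01, 0.1]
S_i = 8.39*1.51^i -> [8.39, 12.67, 19.13, 28.89, 43.62]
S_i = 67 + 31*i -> [67, 98, 129, 160, 191]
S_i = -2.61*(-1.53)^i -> [-2.61, 3.99, -6.11, 9.35, -14.3]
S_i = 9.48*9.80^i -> [9.48, 92.9, 910.46, 8922.5, 87440.5]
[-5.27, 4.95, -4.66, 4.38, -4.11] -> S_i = -5.27*(-0.94)^i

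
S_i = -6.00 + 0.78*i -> [-6.0, -5.22, -4.44, -3.66, -2.88]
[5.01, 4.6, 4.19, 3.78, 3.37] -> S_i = 5.01 + -0.41*i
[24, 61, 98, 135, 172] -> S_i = 24 + 37*i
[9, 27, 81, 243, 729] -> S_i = 9*3^i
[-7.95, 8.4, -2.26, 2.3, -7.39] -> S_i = Random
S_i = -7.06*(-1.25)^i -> [-7.06, 8.82, -11.03, 13.79, -17.24]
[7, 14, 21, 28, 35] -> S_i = 7 + 7*i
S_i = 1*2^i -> [1, 2, 4, 8, 16]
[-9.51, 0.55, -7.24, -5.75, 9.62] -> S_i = Random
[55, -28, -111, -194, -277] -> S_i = 55 + -83*i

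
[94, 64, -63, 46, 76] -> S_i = Random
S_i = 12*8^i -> [12, 96, 768, 6144, 49152]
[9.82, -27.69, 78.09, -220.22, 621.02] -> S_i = 9.82*(-2.82)^i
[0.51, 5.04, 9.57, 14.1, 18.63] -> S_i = 0.51 + 4.53*i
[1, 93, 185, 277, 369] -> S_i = 1 + 92*i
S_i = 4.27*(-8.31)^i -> [4.27, -35.48, 294.87, -2450.37, 20362.54]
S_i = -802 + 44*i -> [-802, -758, -714, -670, -626]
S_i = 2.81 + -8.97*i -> [2.81, -6.16, -15.13, -24.1, -33.07]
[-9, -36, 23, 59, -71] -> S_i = Random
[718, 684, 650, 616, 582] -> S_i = 718 + -34*i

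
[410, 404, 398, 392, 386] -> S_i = 410 + -6*i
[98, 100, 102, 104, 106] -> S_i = 98 + 2*i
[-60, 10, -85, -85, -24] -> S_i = Random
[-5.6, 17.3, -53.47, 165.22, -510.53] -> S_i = -5.60*(-3.09)^i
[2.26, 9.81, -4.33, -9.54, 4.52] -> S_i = Random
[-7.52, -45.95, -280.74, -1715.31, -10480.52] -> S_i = -7.52*6.11^i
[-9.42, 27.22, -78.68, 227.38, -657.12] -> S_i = -9.42*(-2.89)^i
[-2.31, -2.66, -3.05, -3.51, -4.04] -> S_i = -2.31*1.15^i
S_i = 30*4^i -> [30, 120, 480, 1920, 7680]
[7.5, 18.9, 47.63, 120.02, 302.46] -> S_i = 7.50*2.52^i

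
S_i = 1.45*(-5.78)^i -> [1.45, -8.38, 48.44, -280.0, 1618.38]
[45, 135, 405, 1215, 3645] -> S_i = 45*3^i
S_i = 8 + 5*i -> [8, 13, 18, 23, 28]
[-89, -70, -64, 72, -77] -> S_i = Random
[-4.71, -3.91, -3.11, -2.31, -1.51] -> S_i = -4.71 + 0.80*i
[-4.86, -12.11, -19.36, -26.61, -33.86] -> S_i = -4.86 + -7.25*i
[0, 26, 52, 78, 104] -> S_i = 0 + 26*i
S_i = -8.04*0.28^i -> [-8.04, -2.25, -0.63, -0.18, -0.05]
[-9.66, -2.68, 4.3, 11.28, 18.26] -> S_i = -9.66 + 6.98*i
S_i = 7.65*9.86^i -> [7.65, 75.43, 743.73, 7333.18, 72305.13]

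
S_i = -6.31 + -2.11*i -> [-6.31, -8.42, -10.53, -12.64, -14.75]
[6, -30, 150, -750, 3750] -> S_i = 6*-5^i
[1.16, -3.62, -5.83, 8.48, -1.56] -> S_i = Random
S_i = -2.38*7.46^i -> [-2.38, -17.75, -132.45, -988.08, -7371.1]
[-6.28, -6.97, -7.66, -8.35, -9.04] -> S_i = -6.28 + -0.69*i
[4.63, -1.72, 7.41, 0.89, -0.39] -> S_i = Random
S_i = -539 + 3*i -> [-539, -536, -533, -530, -527]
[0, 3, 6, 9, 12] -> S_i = 0 + 3*i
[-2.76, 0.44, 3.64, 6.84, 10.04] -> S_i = -2.76 + 3.20*i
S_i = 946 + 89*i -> [946, 1035, 1124, 1213, 1302]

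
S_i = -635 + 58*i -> [-635, -577, -519, -461, -403]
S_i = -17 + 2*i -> [-17, -15, -13, -11, -9]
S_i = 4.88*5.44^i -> [4.88, 26.55, 144.42, 785.63, 4273.81]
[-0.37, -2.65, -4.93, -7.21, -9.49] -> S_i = -0.37 + -2.28*i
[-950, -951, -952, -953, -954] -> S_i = -950 + -1*i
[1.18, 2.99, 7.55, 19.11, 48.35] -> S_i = 1.18*2.53^i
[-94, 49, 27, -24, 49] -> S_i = Random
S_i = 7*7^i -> [7, 49, 343, 2401, 16807]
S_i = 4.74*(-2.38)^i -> [4.74, -11.28, 26.85, -63.9, 152.08]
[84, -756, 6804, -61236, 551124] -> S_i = 84*-9^i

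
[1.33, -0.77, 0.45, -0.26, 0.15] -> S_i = 1.33*(-0.58)^i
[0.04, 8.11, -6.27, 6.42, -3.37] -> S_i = Random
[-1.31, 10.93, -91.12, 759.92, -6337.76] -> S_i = -1.31*(-8.34)^i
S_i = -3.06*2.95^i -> [-3.06, -9.03, -26.63, -78.56, -231.74]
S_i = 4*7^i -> [4, 28, 196, 1372, 9604]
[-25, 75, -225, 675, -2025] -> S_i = -25*-3^i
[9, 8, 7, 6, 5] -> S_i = 9 + -1*i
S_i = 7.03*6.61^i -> [7.03, 46.47, 307.16, 2030.3, 13420.27]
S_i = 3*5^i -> [3, 15, 75, 375, 1875]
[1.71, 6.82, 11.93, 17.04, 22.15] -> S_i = 1.71 + 5.11*i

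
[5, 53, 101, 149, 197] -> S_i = 5 + 48*i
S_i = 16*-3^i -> [16, -48, 144, -432, 1296]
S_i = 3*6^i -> [3, 18, 108, 648, 3888]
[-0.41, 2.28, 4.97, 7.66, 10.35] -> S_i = -0.41 + 2.69*i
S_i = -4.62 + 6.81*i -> [-4.62, 2.19, 9.0, 15.81, 22.62]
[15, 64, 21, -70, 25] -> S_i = Random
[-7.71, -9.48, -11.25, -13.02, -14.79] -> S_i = -7.71 + -1.77*i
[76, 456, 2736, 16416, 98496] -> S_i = 76*6^i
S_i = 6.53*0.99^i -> [6.53, 6.46, 6.4, 6.34, 6.27]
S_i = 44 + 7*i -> [44, 51, 58, 65, 72]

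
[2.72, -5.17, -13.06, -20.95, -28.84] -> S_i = 2.72 + -7.89*i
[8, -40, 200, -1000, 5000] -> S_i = 8*-5^i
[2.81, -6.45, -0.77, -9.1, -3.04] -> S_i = Random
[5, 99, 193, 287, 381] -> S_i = 5 + 94*i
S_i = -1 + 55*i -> [-1, 54, 109, 164, 219]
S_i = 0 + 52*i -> [0, 52, 104, 156, 208]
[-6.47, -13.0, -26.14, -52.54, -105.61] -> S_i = -6.47*2.01^i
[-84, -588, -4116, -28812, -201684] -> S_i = -84*7^i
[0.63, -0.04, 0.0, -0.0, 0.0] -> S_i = 0.63*(-0.07)^i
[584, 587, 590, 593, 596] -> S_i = 584 + 3*i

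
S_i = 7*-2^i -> [7, -14, 28, -56, 112]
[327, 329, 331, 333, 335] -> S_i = 327 + 2*i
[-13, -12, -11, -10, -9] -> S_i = -13 + 1*i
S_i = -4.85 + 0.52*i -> [-4.85, -4.33, -3.81, -3.29, -2.77]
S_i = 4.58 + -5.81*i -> [4.58, -1.23, -7.04, -12.85, -18.66]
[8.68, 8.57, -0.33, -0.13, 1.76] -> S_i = Random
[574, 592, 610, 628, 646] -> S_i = 574 + 18*i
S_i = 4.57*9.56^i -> [4.57, 43.69, 417.67, 3992.91, 38172.25]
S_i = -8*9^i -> [-8, -72, -648, -5832, -52488]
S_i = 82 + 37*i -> [82, 119, 156, 193, 230]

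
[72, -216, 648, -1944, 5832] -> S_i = 72*-3^i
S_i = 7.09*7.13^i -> [7.09, 50.55, 360.43, 2569.89, 18323.33]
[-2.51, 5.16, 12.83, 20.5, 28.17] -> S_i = -2.51 + 7.67*i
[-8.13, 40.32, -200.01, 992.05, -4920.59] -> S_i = -8.13*(-4.96)^i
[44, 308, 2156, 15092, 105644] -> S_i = 44*7^i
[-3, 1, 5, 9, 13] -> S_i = -3 + 4*i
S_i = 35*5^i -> [35, 175, 875, 4375, 21875]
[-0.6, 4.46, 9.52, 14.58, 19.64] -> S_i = -0.60 + 5.06*i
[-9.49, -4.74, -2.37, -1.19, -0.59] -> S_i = -9.49*0.50^i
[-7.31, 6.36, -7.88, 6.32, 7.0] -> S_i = Random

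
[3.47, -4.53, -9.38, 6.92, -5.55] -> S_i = Random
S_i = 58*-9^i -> [58, -522, 4698, -42282, 380538]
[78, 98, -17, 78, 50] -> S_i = Random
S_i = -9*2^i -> [-9, -18, -36, -72, -144]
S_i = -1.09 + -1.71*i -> [-1.09, -2.8, -4.51, -6.22, -7.93]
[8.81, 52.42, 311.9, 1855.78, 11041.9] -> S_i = 8.81*5.95^i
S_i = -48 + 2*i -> [-48, -46, -44, -42, -40]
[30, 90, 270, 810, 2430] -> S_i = 30*3^i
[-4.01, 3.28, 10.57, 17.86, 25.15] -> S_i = -4.01 + 7.29*i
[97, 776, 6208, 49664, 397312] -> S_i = 97*8^i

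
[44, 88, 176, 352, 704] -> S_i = 44*2^i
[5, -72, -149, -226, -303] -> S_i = 5 + -77*i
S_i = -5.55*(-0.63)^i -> [-5.55, 3.5, -2.2, 1.39, -0.87]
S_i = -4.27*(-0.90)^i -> [-4.27, 3.84, -3.46, 3.11, -2.8]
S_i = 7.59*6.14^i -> [7.59, 46.6, 286.14, 1756.9, 10787.36]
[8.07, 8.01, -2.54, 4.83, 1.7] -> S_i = Random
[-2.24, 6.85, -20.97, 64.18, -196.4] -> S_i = -2.24*(-3.06)^i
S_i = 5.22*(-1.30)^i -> [5.22, -6.79, 8.82, -11.47, 14.91]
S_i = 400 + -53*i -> [400, 347, 294, 241, 188]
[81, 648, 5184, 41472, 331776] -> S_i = 81*8^i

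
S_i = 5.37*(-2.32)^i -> [5.37, -12.46, 28.9, -67.06, 155.57]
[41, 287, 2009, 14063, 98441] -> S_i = 41*7^i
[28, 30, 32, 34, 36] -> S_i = 28 + 2*i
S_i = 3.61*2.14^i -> [3.61, 7.73, 16.53, 35.38, 75.71]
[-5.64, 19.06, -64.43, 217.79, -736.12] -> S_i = -5.64*(-3.38)^i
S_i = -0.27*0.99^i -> [-0.27, -0.27, -0.26, -0.26, -0.26]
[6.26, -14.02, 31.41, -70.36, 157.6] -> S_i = 6.26*(-2.24)^i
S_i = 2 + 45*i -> [2, 47, 92, 137, 182]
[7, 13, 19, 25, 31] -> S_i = 7 + 6*i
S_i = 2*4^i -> [2, 8, 32, 128, 512]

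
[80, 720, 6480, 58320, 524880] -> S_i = 80*9^i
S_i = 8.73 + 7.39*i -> [8.73, 16.12, 23.51, 30.9, 38.29]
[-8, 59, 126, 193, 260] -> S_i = -8 + 67*i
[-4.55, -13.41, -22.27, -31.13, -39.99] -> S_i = -4.55 + -8.86*i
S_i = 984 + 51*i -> [984, 1035, 1086, 1137, 1188]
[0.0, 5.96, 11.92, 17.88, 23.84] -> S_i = 0.00 + 5.96*i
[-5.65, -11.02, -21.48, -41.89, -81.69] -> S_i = -5.65*1.95^i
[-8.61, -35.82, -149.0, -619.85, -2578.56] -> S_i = -8.61*4.16^i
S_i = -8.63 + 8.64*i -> [-8.63, 0.01, 8.65, 17.29, 25.93]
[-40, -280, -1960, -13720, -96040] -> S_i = -40*7^i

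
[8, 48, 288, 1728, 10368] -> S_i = 8*6^i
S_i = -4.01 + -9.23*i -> [-4.01, -13.24, -22.47, -31.7, -40.93]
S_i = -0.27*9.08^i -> [-0.27, -2.45, -22.26, -202.13, -1835.3]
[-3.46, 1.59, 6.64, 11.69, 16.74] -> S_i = -3.46 + 5.05*i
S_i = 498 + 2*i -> [498, 500, 502, 504, 506]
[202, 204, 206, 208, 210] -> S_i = 202 + 2*i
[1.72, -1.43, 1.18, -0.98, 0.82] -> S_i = 1.72*(-0.83)^i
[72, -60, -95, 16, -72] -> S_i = Random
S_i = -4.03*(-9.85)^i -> [-4.03, 39.7, -391.0, 3851.36, -37935.86]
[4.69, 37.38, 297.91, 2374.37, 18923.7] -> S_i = 4.69*7.97^i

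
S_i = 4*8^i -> [4, 32, 256, 2048, 16384]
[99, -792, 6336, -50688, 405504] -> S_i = 99*-8^i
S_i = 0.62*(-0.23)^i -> [0.62, -0.14, 0.03, -0.01, 0.0]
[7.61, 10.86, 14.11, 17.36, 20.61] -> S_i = 7.61 + 3.25*i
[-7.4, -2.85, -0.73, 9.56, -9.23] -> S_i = Random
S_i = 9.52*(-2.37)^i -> [9.52, -22.56, 53.47, -126.73, 300.35]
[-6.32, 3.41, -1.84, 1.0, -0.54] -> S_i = -6.32*(-0.54)^i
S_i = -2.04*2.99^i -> [-2.04, -6.1, -18.24, -54.53, -163.05]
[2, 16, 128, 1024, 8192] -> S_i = 2*8^i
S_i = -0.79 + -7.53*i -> [-0.79, -8.32, -15.85, -23.38, -30.91]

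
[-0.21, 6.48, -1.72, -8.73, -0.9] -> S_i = Random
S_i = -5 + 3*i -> [-5, -2, 1, 4, 7]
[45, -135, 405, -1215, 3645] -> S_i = 45*-3^i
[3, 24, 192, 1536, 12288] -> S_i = 3*8^i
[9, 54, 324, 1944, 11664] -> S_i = 9*6^i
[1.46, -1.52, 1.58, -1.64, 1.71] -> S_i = 1.46*(-1.04)^i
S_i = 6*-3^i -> [6, -18, 54, -162, 486]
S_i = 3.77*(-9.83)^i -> [3.77, -37.06, 364.29, -3580.98, 35201.03]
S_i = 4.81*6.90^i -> [4.81, 33.19, 229.0, 1580.13, 10902.89]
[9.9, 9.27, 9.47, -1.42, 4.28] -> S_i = Random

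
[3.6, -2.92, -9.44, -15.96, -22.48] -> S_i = 3.60 + -6.52*i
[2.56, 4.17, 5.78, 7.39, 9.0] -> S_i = 2.56 + 1.61*i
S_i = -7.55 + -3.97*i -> [-7.55, -11.52, -15.49, -19.46, -23.43]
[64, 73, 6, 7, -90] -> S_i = Random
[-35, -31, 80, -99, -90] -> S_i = Random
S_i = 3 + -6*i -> [3, -3, -9, -15, -21]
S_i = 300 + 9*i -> [300, 309, 318, 327, 336]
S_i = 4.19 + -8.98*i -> [4.19, -4.79, -13.77, -22.75, -31.73]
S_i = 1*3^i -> [1, 3, 9, 27, 81]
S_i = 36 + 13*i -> [36, 49, 62, 75, 88]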